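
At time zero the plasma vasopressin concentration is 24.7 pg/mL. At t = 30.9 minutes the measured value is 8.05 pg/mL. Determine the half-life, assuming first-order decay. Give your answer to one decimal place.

19.1 minutes

A/A₀ = 8.05/24.7 ≈ 0.32591.
n = log₂(3.0683) ≈ 1.6175 half-lives elapsed in 30.9 minutes.
t½ = 30.9/1.6175 ≈ 19.104 minutes.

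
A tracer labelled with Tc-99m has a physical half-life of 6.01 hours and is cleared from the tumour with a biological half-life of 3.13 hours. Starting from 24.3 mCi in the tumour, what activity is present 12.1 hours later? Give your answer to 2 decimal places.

0.41 mCi

1/t_eff = 1/t_phys + 1/t_biol = 1/6.01 + 1/3.13 = 0.48588 per hour.
t_eff = 6.01 × 3.13 / (6.01 + 3.13) ≈ 2.0581 hours.
Remaining = 24.3 × (1/2)^(12.1/2.0581) = 24.3 × (1/2)^5.8791 ≈ 0.41287 mCi.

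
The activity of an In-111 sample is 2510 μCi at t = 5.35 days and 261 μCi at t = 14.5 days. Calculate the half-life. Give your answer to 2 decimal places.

2.80 days

Over Δt = 14.5 − 5.35 = 9.15 days, the level fell by a factor of 2510/261 ≈ 9.6169.
n = log₂(9.6169) ≈ 3.2656 half-lives, so t½ = 9.15/3.2656 ≈ 2.802 days.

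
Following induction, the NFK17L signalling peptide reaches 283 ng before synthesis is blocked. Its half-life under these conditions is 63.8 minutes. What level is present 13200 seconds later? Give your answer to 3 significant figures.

Convert the elapsed time: 13200 seconds = 220 minutes.
Number of half-lives: n = 220/63.8 ≈ 3.4483.
Remaining = 283 × (1/2)^3.4483 = 283 × 0.091615 ≈ 25.927 ng.

25.9 ng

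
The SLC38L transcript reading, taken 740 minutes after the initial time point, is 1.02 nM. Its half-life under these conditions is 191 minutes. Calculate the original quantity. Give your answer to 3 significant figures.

15.0 nM

Number of half-lives elapsed: n = 740/191 ≈ 3.8743.
A₀ = A × 2^n = 1.02 × 2^3.8743 = 1.02 × 14.665 ≈ 14.959 nM.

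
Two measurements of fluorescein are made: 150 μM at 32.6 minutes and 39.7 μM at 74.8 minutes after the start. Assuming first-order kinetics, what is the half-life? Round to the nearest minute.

Over Δt = 74.8 − 32.6 = 42.2 minutes, the level fell by a factor of 150/39.7 ≈ 3.7783.
n = log₂(3.7783) ≈ 1.9178 half-lives, so t½ = 42.2/1.9178 ≈ 22.005 minutes.

22 minutes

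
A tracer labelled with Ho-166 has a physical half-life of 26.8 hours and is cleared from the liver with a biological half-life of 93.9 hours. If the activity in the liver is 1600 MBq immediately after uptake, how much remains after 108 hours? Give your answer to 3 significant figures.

1/t_eff = 1/t_phys + 1/t_biol = 1/26.8 + 1/93.9 = 0.047963 per hour.
t_eff = 26.8 × 93.9 / (26.8 + 93.9) ≈ 20.849 hours.
Remaining = 1600 × (1/2)^(108/20.849) = 1600 × (1/2)^5.18 ≈ 44.135 MBq.

44.1 MBq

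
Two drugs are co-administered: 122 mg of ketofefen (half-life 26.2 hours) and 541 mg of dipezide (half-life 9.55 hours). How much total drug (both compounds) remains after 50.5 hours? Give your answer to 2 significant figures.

ketofefen: 122 × (1/2)^(50.5/26.2) = 122 × (1/2)^1.9275 ≈ 32.072 mg.
dipezide: 541 × (1/2)^(50.5/9.55) = 541 × (1/2)^5.288 ≈ 13.847 mg.
Total = 32.072 + 13.847 ≈ 45.92 mg.

46 mg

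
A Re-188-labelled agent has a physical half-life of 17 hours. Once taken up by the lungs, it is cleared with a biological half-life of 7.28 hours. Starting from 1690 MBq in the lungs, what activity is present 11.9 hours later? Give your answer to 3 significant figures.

335 MBq

1/t_eff = 1/t_phys + 1/t_biol = 1/17 + 1/7.28 = 0.19619 per hour.
t_eff = 17 × 7.28 / (17 + 7.28) ≈ 5.0972 hours.
Remaining = 1690 × (1/2)^(11.9/5.0972) = 1690 × (1/2)^2.3346 ≈ 335.04 MBq.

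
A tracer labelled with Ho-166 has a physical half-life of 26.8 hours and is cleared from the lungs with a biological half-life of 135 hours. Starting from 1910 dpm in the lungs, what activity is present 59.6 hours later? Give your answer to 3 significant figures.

1/t_eff = 1/t_phys + 1/t_biol = 1/26.8 + 1/135 = 0.044721 per hour.
t_eff = 26.8 × 135 / (26.8 + 135) ≈ 22.361 hours.
Remaining = 1910 × (1/2)^(59.6/22.361) = 1910 × (1/2)^2.6654 ≈ 301.08 dpm.

301 dpm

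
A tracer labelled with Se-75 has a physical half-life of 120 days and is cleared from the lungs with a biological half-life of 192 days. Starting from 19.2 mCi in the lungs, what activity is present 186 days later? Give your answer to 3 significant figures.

1/t_eff = 1/t_phys + 1/t_biol = 1/120 + 1/192 = 0.013542 per day.
t_eff = 120 × 192 / (120 + 192) ≈ 73.846 days.
Remaining = 19.2 × (1/2)^(186/73.846) = 19.2 × (1/2)^2.5188 ≈ 3.3503 mCi.

3.35 mCi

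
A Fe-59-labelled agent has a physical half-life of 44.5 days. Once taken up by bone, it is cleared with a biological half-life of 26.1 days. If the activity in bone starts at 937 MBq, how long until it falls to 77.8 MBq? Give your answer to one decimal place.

1/t_eff = 1/t_phys + 1/t_biol = 1/44.5 + 1/26.1 = 0.060786 per day.
t_eff = 44.5 × 26.1 / (44.5 + 26.1) ≈ 16.451 days.
n = log₂(937/77.8) ≈ 3.5902; t = 3.5902 × 16.451 ≈ 59.063 days.

59.1 days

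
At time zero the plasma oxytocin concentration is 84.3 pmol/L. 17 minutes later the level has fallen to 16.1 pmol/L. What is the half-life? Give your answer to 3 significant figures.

A/A₀ = 16.1/84.3 ≈ 0.19098.
n = log₂(5.236) ≈ 2.3885 half-lives elapsed in 17 minutes.
t½ = 17/2.3885 ≈ 7.1175 minutes.

7.12 minutes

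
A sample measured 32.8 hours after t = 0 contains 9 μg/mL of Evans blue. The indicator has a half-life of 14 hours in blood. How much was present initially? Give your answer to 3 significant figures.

45.7 μg/mL

Number of half-lives elapsed: n = 32.8/14 ≈ 2.3429.
A₀ = A × 2^n = 9 × 2^2.3429 = 9 × 5.0731 ≈ 45.658 μg/mL.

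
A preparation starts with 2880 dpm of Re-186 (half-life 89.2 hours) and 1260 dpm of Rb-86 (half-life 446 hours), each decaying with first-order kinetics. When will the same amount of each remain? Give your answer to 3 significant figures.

133 hours

Set 2880·(1/2)^(t/89.2) = 1260·(1/2)^(t/446).
Taking log₂: log₂(2880/1260) = t·(1/89.2 − 1/446).
log₂(2.2857) = 1.1926; 1/89.2 − 1/446 = 0.0089686.
t = 1.1926 / 0.0089686 ≈ 132.98 hours.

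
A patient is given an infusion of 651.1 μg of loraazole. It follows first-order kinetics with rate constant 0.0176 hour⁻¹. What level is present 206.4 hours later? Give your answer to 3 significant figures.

t½ = ln 2 / k = 0.69315 / 0.0176 ≈ 39.383 hours.
Number of half-lives: n = 206.4/39.383 ≈ 5.2408.
Remaining = 651.1 × (1/2)^5.2408 = 651.1 × 0.026446 ≈ 17.219 μg.

17.2 μg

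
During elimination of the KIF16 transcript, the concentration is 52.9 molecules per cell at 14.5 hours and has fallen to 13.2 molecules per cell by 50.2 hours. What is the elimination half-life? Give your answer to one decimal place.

Over Δt = 50.2 − 14.5 = 35.7 hours, the level fell by a factor of 52.9/13.2 ≈ 4.0076.
n = log₂(4.0076) ≈ 2.0027 half-lives, so t½ = 35.7/2.0027 ≈ 17.826 hours.

17.8 hours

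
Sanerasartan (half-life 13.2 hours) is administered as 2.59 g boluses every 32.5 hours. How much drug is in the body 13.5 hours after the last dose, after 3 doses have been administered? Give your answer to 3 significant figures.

1.55 g

The 3 doses were given 78.5, 46, 13.5 hours ago.
Total = 2.59·(1/2)^(78.5/13.2) + 2.59·(1/2)^(46/13.2) + 2.59·(1/2)^(13.5/13.2)
      = 0.041984 + 0.23134 + 1.2748 ≈ 1.5481 g.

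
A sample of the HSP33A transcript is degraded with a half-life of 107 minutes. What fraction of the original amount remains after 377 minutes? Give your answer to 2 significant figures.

n = 377/107 ≈ 3.5234 half-lives.
Fraction remaining = (1/2)^3.5234 ≈ 0.086968.

0.087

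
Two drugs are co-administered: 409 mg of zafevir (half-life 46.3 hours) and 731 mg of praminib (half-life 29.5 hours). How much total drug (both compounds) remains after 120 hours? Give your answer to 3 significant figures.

111 mg

zafevir: 409 × (1/2)^(120/46.3) = 409 × (1/2)^2.5918 ≈ 67.845 mg.
praminib: 731 × (1/2)^(120/29.5) = 731 × (1/2)^4.0678 ≈ 43.59 mg.
Total = 67.845 + 43.59 ≈ 111.43 mg.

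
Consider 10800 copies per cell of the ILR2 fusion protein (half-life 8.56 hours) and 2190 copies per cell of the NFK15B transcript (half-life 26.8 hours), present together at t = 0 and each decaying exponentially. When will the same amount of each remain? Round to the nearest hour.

Set 10800·(1/2)^(t/8.56) = 2190·(1/2)^(t/26.8).
Taking log₂: log₂(10800/2190) = t·(1/8.56 − 1/26.8).
log₂(4.9315) = 2.302; 1/8.56 − 1/26.8 = 0.079509.
t = 2.302 / 0.079509 ≈ 28.953 hours.

29 hours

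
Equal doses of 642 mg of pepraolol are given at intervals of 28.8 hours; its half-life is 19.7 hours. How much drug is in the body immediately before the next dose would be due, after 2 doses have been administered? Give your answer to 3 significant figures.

318 mg

The 2 doses were given 57.6, 28.8 hours ago.
Total = 642·(1/2)^(57.6/19.7) + 642·(1/2)^(28.8/19.7)
      = 84.599 + 233.05 ≈ 317.65 mg.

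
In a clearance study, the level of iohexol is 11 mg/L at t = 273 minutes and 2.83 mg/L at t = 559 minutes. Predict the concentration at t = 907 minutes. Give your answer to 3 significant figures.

Over Δt = 559 − 273 = 286 minutes, the level fell by a factor of 11/2.83 ≈ 3.8869.
n = log₂(3.8869) ≈ 1.9586 half-lives, so t½ = 286/1.9586 ≈ 146.02 minutes.
From t = 559 to t = 907: 2.83 × (1/2)^((907−559)/146.02) ≈ 0.54245 mg/L.

0.542 mg/L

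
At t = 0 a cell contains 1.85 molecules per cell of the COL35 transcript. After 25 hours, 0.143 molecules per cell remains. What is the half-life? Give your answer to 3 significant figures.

A/A₀ = 0.143/1.85 ≈ 0.077297.
n = log₂(12.937) ≈ 3.6934 half-lives elapsed in 25 hours.
t½ = 25/3.6934 ≈ 6.7688 hours.

6.77 hours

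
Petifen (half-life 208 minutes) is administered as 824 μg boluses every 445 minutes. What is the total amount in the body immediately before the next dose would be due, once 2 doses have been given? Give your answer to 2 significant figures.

The 2 doses were given 890, 445 minutes ago.
Total = 824·(1/2)^(890/208) + 824·(1/2)^(445/208)
      = 42.449 + 187.02 ≈ 229.47 μg.

230 μg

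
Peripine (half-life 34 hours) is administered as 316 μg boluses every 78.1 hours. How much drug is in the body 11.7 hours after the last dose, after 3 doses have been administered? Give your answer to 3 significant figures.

310 μg

The 3 doses were given 167.9, 89.8, 11.7 hours ago.
Total = 316·(1/2)^(167.9/34) + 316·(1/2)^(89.8/34) + 316·(1/2)^(11.7/34)
      = 10.307 + 50.654 + 248.94 ≈ 309.9 μg.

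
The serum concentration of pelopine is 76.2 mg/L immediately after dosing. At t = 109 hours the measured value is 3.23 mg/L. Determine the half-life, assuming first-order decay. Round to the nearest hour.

A/A₀ = 3.23/76.2 ≈ 0.042388.
n = log₂(23.591) ≈ 4.5602 half-lives elapsed in 109 hours.
t½ = 109/4.5602 ≈ 23.903 hours.

24 hours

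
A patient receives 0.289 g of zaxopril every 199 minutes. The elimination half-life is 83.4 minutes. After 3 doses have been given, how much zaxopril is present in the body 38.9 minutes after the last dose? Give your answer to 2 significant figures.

0.26 g

The 3 doses were given 436.9, 237.9, 38.9 minutes ago.
Total = 0.289·(1/2)^(436.9/83.4) + 0.289·(1/2)^(237.9/83.4) + 0.289·(1/2)^(38.9/83.4)
      = 0.0076545 + 0.040013 + 0.20917 ≈ 0.25683 g.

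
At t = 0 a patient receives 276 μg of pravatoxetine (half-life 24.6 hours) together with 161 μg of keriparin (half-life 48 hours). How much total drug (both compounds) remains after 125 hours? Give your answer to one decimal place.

34.6 μg

pravatoxetine: 276 × (1/2)^(125/24.6) = 276 × (1/2)^5.0813 ≈ 8.1524 μg.
keriparin: 161 × (1/2)^(125/48) = 161 × (1/2)^2.6042 ≈ 26.479 μg.
Total = 8.1524 + 26.479 ≈ 34.631 μg.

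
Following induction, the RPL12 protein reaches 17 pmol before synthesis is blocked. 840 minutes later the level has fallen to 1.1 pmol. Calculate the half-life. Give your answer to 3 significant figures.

A/A₀ = 1.1/17 ≈ 0.064706.
n = log₂(15.455) ≈ 3.95 half-lives elapsed in 840 minutes.
t½ = 840/3.95 ≈ 212.66 minutes.

213 minutes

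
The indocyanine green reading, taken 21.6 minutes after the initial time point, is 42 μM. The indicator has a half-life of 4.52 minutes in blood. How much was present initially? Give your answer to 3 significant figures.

Number of half-lives elapsed: n = 21.6/4.52 ≈ 4.7788.
A₀ = A × 2^n = 42 × 2^4.7788 = 42 × 27.451 ≈ 1152.9 μM.

1150 μM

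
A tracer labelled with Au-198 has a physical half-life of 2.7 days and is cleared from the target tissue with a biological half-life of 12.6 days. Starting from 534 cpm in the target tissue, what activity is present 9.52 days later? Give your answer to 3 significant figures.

27.5 cpm

1/t_eff = 1/t_phys + 1/t_biol = 1/2.7 + 1/12.6 = 0.44974 per day.
t_eff = 2.7 × 12.6 / (2.7 + 12.6) ≈ 2.2235 days.
Remaining = 534 × (1/2)^(9.52/2.2235) = 534 × (1/2)^4.2815 ≈ 27.459 cpm.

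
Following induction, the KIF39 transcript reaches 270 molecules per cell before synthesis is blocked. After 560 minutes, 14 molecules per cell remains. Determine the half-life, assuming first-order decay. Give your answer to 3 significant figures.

A/A₀ = 14/270 ≈ 0.051852.
n = log₂(19.286) ≈ 4.2695 half-lives elapsed in 560 minutes.
t½ = 560/4.2695 ≈ 131.16 minutes.

131 minutes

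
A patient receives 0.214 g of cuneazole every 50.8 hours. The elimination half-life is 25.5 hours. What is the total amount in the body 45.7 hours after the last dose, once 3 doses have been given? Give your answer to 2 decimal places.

0.08 g

The 3 doses were given 147.3, 96.5, 45.7 hours ago.
Total = 0.214·(1/2)^(147.3/25.5) + 0.214·(1/2)^(96.5/25.5) + 0.214·(1/2)^(45.7/25.5)
      = 0.0039041 + 0.015532 + 0.06179 ≈ 0.081226 g.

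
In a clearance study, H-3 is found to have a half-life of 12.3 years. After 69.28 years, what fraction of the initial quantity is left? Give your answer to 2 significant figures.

n = 69.28/12.3 ≈ 5.6325 half-lives.
Fraction remaining = (1/2)^5.6325 ≈ 0.020158.

0.020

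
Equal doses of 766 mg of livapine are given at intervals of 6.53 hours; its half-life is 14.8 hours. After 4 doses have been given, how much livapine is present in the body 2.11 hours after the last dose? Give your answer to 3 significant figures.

1860 mg

The 4 doses were given 21.7, 15.17, 8.64, 2.11 hours ago.
Total = 766·(1/2)^(21.7/14.8) + 766·(1/2)^(15.17/14.8) + 766·(1/2)^(8.64/14.8) + 766·(1/2)^(2.11/14.8)
      = 277.24 + 376.42 + 511.08 + 693.92 ≈ 1858.7 mg.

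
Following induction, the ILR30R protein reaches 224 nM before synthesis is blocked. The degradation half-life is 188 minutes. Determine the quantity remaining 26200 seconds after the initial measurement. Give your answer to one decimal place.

Convert the elapsed time: 26200 seconds = 436.667 minutes.
Number of half-lives: n = 436.667/188 ≈ 2.3227.
Remaining = 224 × (1/2)^2.3227 = 224 × 0.19989 ≈ 44.776 nM.

44.8 nM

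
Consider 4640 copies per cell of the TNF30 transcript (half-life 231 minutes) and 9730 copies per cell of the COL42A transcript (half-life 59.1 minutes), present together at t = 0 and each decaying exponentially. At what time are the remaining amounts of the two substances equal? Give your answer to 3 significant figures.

84.8 minutes

Set 4640·(1/2)^(t/231) = 9730·(1/2)^(t/59.1).
Taking log₂: log₂(4640/9730) = t·(1/231 − 1/59.1).
log₂(0.47688) = -1.0683; 1/231 − 1/59.1 = -0.012591.
t = -1.0683 / -0.012591 ≈ 84.844 minutes.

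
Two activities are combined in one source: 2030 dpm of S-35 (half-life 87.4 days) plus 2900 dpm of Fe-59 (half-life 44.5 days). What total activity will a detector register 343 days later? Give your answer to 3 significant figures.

S-35: 2030 × (1/2)^(343/87.4) = 2030 × (1/2)^3.9245 ≈ 133.69 dpm.
Fe-59: 2900 × (1/2)^(343/44.5) = 2900 × (1/2)^7.7079 ≈ 13.871 dpm.
Total = 133.69 + 13.871 ≈ 147.56 dpm.

148 dpm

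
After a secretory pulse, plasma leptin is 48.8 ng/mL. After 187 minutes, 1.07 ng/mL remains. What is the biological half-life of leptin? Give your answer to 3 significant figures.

33.9 minutes

A/A₀ = 1.07/48.8 ≈ 0.021926.
n = log₂(45.607) ≈ 5.5112 half-lives elapsed in 187 minutes.
t½ = 187/5.5112 ≈ 33.931 minutes.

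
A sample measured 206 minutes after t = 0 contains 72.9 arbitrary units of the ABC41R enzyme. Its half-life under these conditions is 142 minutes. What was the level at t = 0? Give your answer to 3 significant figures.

Number of half-lives elapsed: n = 206/142 ≈ 1.4507.
A₀ = A × 2^n = 72.9 × 2^1.4507 = 72.9 × 2.7334 ≈ 199.27 arbitrary units.

199 arbitrary units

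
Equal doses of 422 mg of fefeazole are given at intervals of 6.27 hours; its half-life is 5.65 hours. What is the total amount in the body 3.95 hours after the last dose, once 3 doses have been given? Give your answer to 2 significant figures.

The 3 doses were given 16.49, 10.22, 3.95 hours ago.
Total = 422·(1/2)^(16.49/5.65) + 422·(1/2)^(10.22/5.65) + 422·(1/2)^(3.95/5.65)
      = 55.812 + 120.45 + 259.93 ≈ 436.19 mg.

440 mg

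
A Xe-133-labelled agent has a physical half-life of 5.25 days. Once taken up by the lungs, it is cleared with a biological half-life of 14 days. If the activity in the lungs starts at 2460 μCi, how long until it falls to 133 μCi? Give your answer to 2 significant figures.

16 days

1/t_eff = 1/t_phys + 1/t_biol = 1/5.25 + 1/14 = 0.2619 per day.
t_eff = 5.25 × 14 / (5.25 + 14) ≈ 3.8182 days.
n = log₂(2460/133) ≈ 4.2092; t = 4.2092 × 3.8182 ≈ 16.071 days.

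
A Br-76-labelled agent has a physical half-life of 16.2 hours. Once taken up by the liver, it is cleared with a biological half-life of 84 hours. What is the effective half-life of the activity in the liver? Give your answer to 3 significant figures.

1/t_eff = 1/t_phys + 1/t_biol = 1/16.2 + 1/84 = 0.073633 per hour.
t_eff = 16.2 × 84 / (16.2 + 84) ≈ 13.581 hours.

13.6 hours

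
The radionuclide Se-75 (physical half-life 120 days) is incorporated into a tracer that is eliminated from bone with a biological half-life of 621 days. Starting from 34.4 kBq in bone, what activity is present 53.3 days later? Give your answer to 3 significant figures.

23.8 kBq

1/t_eff = 1/t_phys + 1/t_biol = 1/120 + 1/621 = 0.0099436 per day.
t_eff = 120 × 621 / (120 + 621) ≈ 100.57 days.
Remaining = 34.4 × (1/2)^(53.3/100.57) = 34.4 × (1/2)^0.53 ≈ 23.824 kBq.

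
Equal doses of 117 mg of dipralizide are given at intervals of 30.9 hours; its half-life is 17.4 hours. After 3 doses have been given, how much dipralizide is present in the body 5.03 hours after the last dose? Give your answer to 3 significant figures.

The 3 doses were given 66.83, 35.93, 5.03 hours ago.
Total = 117·(1/2)^(66.83/17.4) + 117·(1/2)^(35.93/17.4) + 117·(1/2)^(5.03/17.4)
      = 8.1656 + 27.963 + 95.756 ≈ 131.88 mg.

132 mg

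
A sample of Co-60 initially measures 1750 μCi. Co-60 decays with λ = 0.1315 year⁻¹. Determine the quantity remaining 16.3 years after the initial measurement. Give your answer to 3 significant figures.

205 μCi

t½ = ln 2 / λ = 0.69315 / 0.1315 ≈ 5.2711 years.
Number of half-lives: n = 16.3/5.2711 ≈ 3.0923.
Remaining = 1750 × (1/2)^3.0923 = 1750 × 0.11725 ≈ 205.19 μCi.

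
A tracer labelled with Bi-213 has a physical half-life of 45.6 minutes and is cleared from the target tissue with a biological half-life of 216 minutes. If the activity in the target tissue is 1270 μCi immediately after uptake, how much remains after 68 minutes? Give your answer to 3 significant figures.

1/t_eff = 1/t_phys + 1/t_biol = 1/45.6 + 1/216 = 0.026559 per minute.
t_eff = 45.6 × 216 / (45.6 + 216) ≈ 37.651 minutes.
Remaining = 1270 × (1/2)^(68/37.651) = 1270 × (1/2)^1.806 ≈ 363.19 μCi.

363 μCi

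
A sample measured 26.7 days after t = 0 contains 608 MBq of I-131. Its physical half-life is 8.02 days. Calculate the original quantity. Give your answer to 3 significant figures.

6110 MBq

Number of half-lives elapsed: n = 26.7/8.02 ≈ 3.3292.
A₀ = A × 2^n = 608 × 2^3.3292 = 608 × 10.05 ≈ 6110.6 MBq.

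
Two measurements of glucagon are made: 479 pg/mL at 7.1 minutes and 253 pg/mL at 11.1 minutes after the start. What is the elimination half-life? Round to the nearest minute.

Over Δt = 11.1 − 7.1 = 4 minutes, the level fell by a factor of 479/253 ≈ 1.8933.
n = log₂(1.8933) ≈ 0.92089 half-lives, so t½ = 4/0.92089 ≈ 4.3436 minutes.

4 minutes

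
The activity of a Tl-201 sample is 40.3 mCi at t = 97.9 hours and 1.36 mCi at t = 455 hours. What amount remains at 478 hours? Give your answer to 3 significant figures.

Over Δt = 455 − 97.9 = 357.1 hours, the level fell by a factor of 40.3/1.36 ≈ 29.632.
n = log₂(29.632) ≈ 4.8891 half-lives, so t½ = 357.1/4.8891 ≈ 73.04 hours.
From t = 455 to t = 478: 1.36 × (1/2)^((478−455)/73.04) ≈ 1.0933 mCi.

1.09 mCi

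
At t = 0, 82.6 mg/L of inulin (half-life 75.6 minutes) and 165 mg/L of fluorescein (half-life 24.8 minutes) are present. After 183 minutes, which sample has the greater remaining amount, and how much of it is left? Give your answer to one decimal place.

inulin: 82.6 × (1/2)^2.4206 ≈ 15.428 mg/L.
fluorescein: 165 × (1/2)^7.379 ≈ 0.99123 mg/L.
Inulin has more remaining, at ≈ 15.428 mg/L.

inulin, 15.4 mg/L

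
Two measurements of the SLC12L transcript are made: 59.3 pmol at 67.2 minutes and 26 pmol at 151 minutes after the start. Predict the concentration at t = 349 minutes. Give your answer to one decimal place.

Over Δt = 151 − 67.2 = 83.8 minutes, the level fell by a factor of 59.3/26 ≈ 2.2808.
n = log₂(2.2808) ≈ 1.1895 half-lives, so t½ = 83.8/1.1895 ≈ 70.449 minutes.
From t = 151 to t = 349: 26 × (1/2)^((349−151)/70.449) ≈ 3.706 pmol.

3.7 pmol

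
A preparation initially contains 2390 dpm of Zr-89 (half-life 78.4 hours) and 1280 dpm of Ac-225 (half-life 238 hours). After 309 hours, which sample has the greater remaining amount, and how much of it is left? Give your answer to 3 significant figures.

Ac-225, 520 dpm

Zr-89: 2390 × (1/2)^3.9413 ≈ 155.58 dpm.
Ac-225: 1280 × (1/2)^1.2983 ≈ 520.45 dpm.
Ac-225 has more remaining, at ≈ 520.45 dpm.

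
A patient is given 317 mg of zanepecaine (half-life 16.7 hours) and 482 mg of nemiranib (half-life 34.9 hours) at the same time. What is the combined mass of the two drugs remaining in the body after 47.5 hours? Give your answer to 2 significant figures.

230 mg

zanepecaine: 317 × (1/2)^(47.5/16.7) = 317 × (1/2)^2.8443 ≈ 44.14 mg.
nemiranib: 482 × (1/2)^(47.5/34.9) = 482 × (1/2)^1.361 ≈ 187.64 mg.
Total = 44.14 + 187.64 ≈ 231.78 mg.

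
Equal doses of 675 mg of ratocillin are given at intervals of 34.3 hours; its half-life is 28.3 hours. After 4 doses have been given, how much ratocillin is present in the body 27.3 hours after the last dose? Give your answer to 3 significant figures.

The 4 doses were given 130.2, 95.9, 61.6, 27.3 hours ago.
Total = 675·(1/2)^(130.2/28.3) + 675·(1/2)^(95.9/28.3) + 675·(1/2)^(61.6/28.3) + 675·(1/2)^(27.3/28.3)
      = 27.82 + 64.447 + 149.3 + 345.87 ≈ 587.44 mg.

587 mg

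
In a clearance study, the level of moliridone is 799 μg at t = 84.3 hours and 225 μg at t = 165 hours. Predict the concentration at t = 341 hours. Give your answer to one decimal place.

14.2 μg

Over Δt = 165 − 84.3 = 80.7 hours, the level fell by a factor of 799/225 ≈ 3.5511.
n = log₂(3.5511) ≈ 1.8283 half-lives, so t½ = 80.7/1.8283 ≈ 44.14 hours.
From t = 165 to t = 341: 225 × (1/2)^((341−165)/44.14) ≈ 14.187 μg.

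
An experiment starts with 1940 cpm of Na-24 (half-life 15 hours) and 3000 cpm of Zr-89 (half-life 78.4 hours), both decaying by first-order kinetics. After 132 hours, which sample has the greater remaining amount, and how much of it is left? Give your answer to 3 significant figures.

Zr-89, 934 cpm

Na-24: 1940 × (1/2)^8.8 ≈ 4.3525 cpm.
Zr-89: 3000 × (1/2)^1.6837 ≈ 933.87 cpm.
Zr-89 has more remaining, at ≈ 933.87 cpm.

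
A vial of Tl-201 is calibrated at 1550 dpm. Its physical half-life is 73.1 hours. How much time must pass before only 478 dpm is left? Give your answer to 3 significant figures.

124 hours

Fraction remaining = 478/1550 ≈ 0.30839.
n = log₂(1550/478) = ln(3.2427)/ln 2 ≈ 1.6972 half-lives.
t = n × t½ = 1.6972 × 73.1 ≈ 124.06 hours.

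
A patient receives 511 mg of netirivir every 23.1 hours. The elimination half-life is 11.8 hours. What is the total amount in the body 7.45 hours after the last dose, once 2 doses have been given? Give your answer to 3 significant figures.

415 mg

The 2 doses were given 30.55, 7.45 hours ago.
Total = 511·(1/2)^(30.55/11.8) + 511·(1/2)^(7.45/11.8)
      = 84.93 + 329.89 ≈ 414.82 mg.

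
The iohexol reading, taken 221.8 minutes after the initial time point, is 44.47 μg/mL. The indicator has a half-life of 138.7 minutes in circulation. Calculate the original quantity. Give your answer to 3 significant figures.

135 μg/mL

Number of half-lives elapsed: n = 221.8/138.7 ≈ 1.5991.
A₀ = A × 2^n = 44.47 × 2^1.5991 = 44.47 × 3.0296 ≈ 134.73 μg/mL.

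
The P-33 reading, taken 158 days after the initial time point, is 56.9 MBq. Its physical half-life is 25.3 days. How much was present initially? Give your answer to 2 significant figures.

4300 MBq

Number of half-lives elapsed: n = 158/25.3 ≈ 6.2451.
A₀ = A × 2^n = 56.9 × 2^6.2451 = 56.9 × 75.849 ≈ 4315.8 MBq.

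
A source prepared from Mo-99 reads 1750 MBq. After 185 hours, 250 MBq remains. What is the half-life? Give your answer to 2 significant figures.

66 hours

A/A₀ = 250/1750 ≈ 0.14286.
n = log₂(7) ≈ 2.8074 half-lives elapsed in 185 hours.
t½ = 185/2.8074 ≈ 65.898 hours.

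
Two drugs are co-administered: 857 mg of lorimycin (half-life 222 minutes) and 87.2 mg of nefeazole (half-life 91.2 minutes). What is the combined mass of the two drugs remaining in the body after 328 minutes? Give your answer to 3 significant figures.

lorimycin: 857 × (1/2)^(328/222) = 857 × (1/2)^1.4775 ≈ 307.76 mg.
nefeazole: 87.2 × (1/2)^(328/91.2) = 87.2 × (1/2)^3.5965 ≈ 7.2088 mg.
Total = 307.76 + 7.2088 ≈ 314.97 mg.

315 mg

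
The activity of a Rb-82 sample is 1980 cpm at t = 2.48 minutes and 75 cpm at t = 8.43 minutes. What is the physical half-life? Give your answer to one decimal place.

1.3 minutes

Over Δt = 8.43 − 2.48 = 5.95 minutes, the level fell by a factor of 1980/75 ≈ 26.4.
n = log₂(26.4) ≈ 4.7225 half-lives, so t½ = 5.95/4.7225 ≈ 1.2599 minutes.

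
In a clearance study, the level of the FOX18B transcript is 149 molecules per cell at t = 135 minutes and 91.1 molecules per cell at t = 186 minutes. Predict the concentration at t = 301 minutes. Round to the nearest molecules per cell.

Over Δt = 186 − 135 = 51 minutes, the level fell by a factor of 149/91.1 ≈ 1.6356.
n = log₂(1.6356) ≈ 0.70979 half-lives, so t½ = 51/0.70979 ≈ 71.852 minutes.
From t = 186 to t = 301: 91.1 × (1/2)^((301−186)/71.852) ≈ 30.041 molecules per cell.

30 molecules per cell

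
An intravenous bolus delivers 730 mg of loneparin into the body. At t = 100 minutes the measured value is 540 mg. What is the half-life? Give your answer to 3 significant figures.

A/A₀ = 540/730 ≈ 0.73973.
n = log₂(1.3519) ≈ 0.43494 half-lives elapsed in 100 minutes.
t½ = 100/0.43494 ≈ 229.92 minutes.

230 minutes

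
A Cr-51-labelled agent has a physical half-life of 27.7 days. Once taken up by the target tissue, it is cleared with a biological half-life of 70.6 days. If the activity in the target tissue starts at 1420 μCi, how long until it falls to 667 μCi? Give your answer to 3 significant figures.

21.7 days

1/t_eff = 1/t_phys + 1/t_biol = 1/27.7 + 1/70.6 = 0.050265 per day.
t_eff = 27.7 × 70.6 / (27.7 + 70.6) ≈ 19.894 days.
n = log₂(1420/667) ≈ 1.0901; t = 1.0901 × 19.894 ≈ 21.688 days.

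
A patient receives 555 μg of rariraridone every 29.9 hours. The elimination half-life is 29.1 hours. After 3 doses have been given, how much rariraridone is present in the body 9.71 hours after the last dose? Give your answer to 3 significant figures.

The 3 doses were given 69.51, 39.61, 9.71 hours ago.
Total = 555·(1/2)^(69.51/29.1) + 555·(1/2)^(39.61/29.1) + 555·(1/2)^(9.71/29.1)
      = 105.98 + 216.04 + 440.4 ≈ 762.42 μg.

762 μg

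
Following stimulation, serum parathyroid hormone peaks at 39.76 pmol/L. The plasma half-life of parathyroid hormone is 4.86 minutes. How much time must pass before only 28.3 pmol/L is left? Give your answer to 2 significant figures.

2.4 minutes

Fraction remaining = 28.3/39.76 ≈ 0.71177.
n = log₂(39.76/28.3) = ln(1.4049)/ln 2 ≈ 0.49052 half-lives.
t = n × t½ = 0.49052 × 4.86 ≈ 2.3839 minutes.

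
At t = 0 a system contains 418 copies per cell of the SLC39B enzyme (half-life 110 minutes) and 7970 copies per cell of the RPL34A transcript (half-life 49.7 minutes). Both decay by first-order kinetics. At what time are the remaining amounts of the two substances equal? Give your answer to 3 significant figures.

386 minutes

Set 418·(1/2)^(t/110) = 7970·(1/2)^(t/49.7).
Taking log₂: log₂(418/7970) = t·(1/110 − 1/49.7).
log₂(0.052447) = -4.253; 1/110 − 1/49.7 = -0.01103.
t = -4.253 / -0.01103 ≈ 385.59 minutes.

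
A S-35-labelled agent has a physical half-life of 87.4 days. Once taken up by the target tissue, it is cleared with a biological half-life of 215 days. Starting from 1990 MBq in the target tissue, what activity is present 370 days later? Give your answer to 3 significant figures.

1/t_eff = 1/t_phys + 1/t_biol = 1/87.4 + 1/215 = 0.016093 per day.
t_eff = 87.4 × 215 / (87.4 + 215) ≈ 62.14 days.
Remaining = 1990 × (1/2)^(370/62.14) = 1990 × (1/2)^5.9543 ≈ 32.094 MBq.

32.1 MBq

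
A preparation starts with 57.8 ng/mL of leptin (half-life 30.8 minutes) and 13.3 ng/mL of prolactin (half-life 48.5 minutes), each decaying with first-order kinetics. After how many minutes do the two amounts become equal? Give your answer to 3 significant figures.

Set 57.8·(1/2)^(t/30.8) = 13.3·(1/2)^(t/48.5).
Taking log₂: log₂(57.8/13.3) = t·(1/30.8 − 1/48.5).
log₂(4.3459) = 2.1196; 1/30.8 − 1/48.5 = 0.011849.
t = 2.1196 / 0.011849 ≈ 178.89 minutes.

179 minutes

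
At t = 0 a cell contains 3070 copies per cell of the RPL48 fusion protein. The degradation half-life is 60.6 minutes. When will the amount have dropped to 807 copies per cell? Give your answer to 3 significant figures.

117 minutes

Fraction remaining = 807/3070 ≈ 0.26287.
n = log₂(3070/807) = ln(3.8042)/ln 2 ≈ 1.9276 half-lives.
t = n × t½ = 1.9276 × 60.6 ≈ 116.81 minutes.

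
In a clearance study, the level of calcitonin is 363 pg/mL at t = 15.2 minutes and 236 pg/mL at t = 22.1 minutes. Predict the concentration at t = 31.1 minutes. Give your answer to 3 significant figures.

135 pg/mL

Over Δt = 22.1 − 15.2 = 6.9 minutes, the level fell by a factor of 363/236 ≈ 1.5381.
n = log₂(1.5381) ≈ 0.62118 half-lives, so t½ = 6.9/0.62118 ≈ 11.108 minutes.
From t = 22.1 to t = 31.1: 236 × (1/2)^((31.1−22.1)/11.108) ≈ 134.59 pg/mL.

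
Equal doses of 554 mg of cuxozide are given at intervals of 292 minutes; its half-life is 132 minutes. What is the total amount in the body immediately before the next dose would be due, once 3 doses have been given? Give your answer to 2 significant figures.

150 mg

The 3 doses were given 876, 584, 292 minutes ago.
Total = 554·(1/2)^(876/132) + 554·(1/2)^(584/132) + 554·(1/2)^(292/132)
      = 5.5688 + 25.804 + 119.56 ≈ 150.93 mg.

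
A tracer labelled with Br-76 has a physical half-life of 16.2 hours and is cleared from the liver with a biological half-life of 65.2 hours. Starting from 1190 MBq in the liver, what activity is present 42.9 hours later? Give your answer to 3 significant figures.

120 MBq

1/t_eff = 1/t_phys + 1/t_biol = 1/16.2 + 1/65.2 = 0.077066 per hour.
t_eff = 16.2 × 65.2 / (16.2 + 65.2) ≈ 12.976 hours.
Remaining = 1190 × (1/2)^(42.9/12.976) = 1190 × (1/2)^3.3061 ≈ 120.31 MBq.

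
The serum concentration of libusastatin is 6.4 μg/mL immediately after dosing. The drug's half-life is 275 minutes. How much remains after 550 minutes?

Elapsed time is 2 half-lives (550/275).
Each half-life halves the amount: 6.4 × (1/2)^2 = 6.4/4 = 1.6 μg/mL.

1.6 μg/mL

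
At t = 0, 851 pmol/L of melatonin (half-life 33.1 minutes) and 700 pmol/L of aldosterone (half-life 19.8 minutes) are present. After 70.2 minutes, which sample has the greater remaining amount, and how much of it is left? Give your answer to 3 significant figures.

melatonin: 851 × (1/2)^2.1208 ≈ 195.66 pmol/L.
aldosterone: 700 × (1/2)^3.5455 ≈ 59.953 pmol/L.
Melatonin has more remaining, at ≈ 195.66 pmol/L.

melatonin, 196 pmol/L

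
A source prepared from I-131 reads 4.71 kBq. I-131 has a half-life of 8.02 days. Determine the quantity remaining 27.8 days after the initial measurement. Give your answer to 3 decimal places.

Number of half-lives: n = 27.8/8.02 ≈ 3.4663.
Remaining = 4.71 × (1/2)^3.4663 = 4.71 × 0.090475 ≈ 0.42614 kBq.

0.426 kBq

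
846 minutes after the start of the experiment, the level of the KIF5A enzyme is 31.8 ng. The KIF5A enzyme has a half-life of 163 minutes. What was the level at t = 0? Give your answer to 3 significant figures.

1160 ng

Number of half-lives elapsed: n = 846/163 ≈ 5.1902.
A₀ = A × 2^n = 31.8 × 2^5.1902 = 31.8 × 36.509 ≈ 1161 ng.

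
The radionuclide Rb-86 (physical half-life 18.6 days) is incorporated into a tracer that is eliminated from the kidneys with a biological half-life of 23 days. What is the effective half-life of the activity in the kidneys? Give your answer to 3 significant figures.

10.3 days

1/t_eff = 1/t_phys + 1/t_biol = 1/18.6 + 1/23 = 0.097242 per day.
t_eff = 18.6 × 23 / (18.6 + 23) ≈ 10.284 days.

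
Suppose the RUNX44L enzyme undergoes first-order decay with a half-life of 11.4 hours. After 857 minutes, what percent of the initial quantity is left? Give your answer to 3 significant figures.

42.0%

857 minutes = 14.2833 hours.
n = 14.2833/11.4 ≈ 1.2529 half-lives.
Fraction remaining = (1/2)^1.2529 ≈ 0.4196, i.e. 41.96%.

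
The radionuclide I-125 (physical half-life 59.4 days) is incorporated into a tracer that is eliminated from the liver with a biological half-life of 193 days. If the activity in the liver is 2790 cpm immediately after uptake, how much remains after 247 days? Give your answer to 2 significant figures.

1/t_eff = 1/t_phys + 1/t_biol = 1/59.4 + 1/193 = 0.022016 per day.
t_eff = 59.4 × 193 / (59.4 + 193) ≈ 45.421 days.
Remaining = 2790 × (1/2)^(247/45.421) = 2790 × (1/2)^5.438 ≈ 64.356 cpm.

64 cpm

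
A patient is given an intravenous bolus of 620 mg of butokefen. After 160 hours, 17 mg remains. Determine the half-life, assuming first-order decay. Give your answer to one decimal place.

30.8 hours

A/A₀ = 17/620 ≈ 0.027419.
n = log₂(36.471) ≈ 5.1887 half-lives elapsed in 160 hours.
t½ = 160/5.1887 ≈ 30.836 hours.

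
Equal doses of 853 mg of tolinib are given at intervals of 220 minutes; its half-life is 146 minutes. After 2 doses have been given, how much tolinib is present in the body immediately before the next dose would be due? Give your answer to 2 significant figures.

410 mg

The 2 doses were given 440, 220 minutes ago.
Total = 853·(1/2)^(440/146) + 853·(1/2)^(220/146)
      = 105.62 + 300.15 ≈ 405.77 mg.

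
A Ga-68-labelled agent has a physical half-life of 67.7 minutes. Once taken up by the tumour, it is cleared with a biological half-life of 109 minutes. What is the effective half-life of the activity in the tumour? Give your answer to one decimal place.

1/t_eff = 1/t_phys + 1/t_biol = 1/67.7 + 1/109 = 0.023945 per minute.
t_eff = 67.7 × 109 / (67.7 + 109) ≈ 41.762 minutes.

41.8 minutes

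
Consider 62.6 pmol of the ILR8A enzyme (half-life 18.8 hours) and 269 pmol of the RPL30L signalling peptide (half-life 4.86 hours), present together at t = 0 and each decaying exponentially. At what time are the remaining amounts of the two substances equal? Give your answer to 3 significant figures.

Set 62.6·(1/2)^(t/18.8) = 269·(1/2)^(t/4.86).
Taking log₂: log₂(62.6/269) = t·(1/18.8 − 1/4.86).
log₂(0.23271) = -2.1034; 1/18.8 − 1/4.86 = -0.15257.
t = -2.1034 / -0.15257 ≈ 13.786 hours.

13.8 hours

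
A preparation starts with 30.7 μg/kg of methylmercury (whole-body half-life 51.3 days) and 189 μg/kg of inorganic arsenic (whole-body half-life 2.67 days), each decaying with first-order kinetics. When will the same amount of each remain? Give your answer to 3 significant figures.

7.39 days

Set 30.7·(1/2)^(t/51.3) = 189·(1/2)^(t/2.67).
Taking log₂: log₂(30.7/189) = t·(1/51.3 − 1/2.67).
log₂(0.16243) = -2.6221; 1/51.3 − 1/2.67 = -0.35504.
t = -2.6221 / -0.35504 ≈ 7.3853 days.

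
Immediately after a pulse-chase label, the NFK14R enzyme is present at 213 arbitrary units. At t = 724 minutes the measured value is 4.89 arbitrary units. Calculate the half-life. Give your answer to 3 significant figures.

A/A₀ = 4.89/213 ≈ 0.022958.
n = log₂(43.558) ≈ 5.4449 half-lives elapsed in 724 minutes.
t½ = 724/5.4449 ≈ 132.97 minutes.

133 minutes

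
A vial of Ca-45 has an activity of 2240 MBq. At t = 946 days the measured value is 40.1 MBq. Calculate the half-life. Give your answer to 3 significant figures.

163 days

A/A₀ = 40.1/2240 ≈ 0.017902.
n = log₂(55.86) ≈ 5.8038 half-lives elapsed in 946 days.
t½ = 946/5.8038 ≈ 163 days.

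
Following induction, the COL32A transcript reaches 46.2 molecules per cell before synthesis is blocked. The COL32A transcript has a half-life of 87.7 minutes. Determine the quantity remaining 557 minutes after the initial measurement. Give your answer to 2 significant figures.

0.57 molecules per cell

Number of half-lives: n = 557/87.7 ≈ 6.3512.
Remaining = 46.2 × (1/2)^6.3512 = 46.2 × 0.012249 ≈ 0.5659 molecules per cell.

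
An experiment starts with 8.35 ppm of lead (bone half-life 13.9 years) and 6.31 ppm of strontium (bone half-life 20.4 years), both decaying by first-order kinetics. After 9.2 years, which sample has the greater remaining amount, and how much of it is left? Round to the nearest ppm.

lead: 8.35 × (1/2)^0.66187 ≈ 5.2777 ppm.
strontium: 6.31 × (1/2)^0.45098 ≈ 4.6161 ppm.
Lead has more remaining, at ≈ 5.2777 ppm.

lead, 5 ppm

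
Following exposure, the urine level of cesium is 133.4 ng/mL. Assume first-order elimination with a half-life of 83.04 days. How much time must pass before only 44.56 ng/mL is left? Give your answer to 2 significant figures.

Fraction remaining = 44.56/133.4 ≈ 0.33403.
n = log₂(133.4/44.56) = ln(2.9937)/ln 2 ≈ 1.5819 half-lives.
t = n × t½ = 1.5819 × 83.04 ≈ 131.36 days.

130 days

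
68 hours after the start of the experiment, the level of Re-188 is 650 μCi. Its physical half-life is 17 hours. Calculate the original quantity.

Number of half-lives elapsed: n = 68/17 ≈ 4.
A₀ = A × 2^n = 650 × 2^4 = 650 × 16 ≈ 10400 μCi.

10400 μCi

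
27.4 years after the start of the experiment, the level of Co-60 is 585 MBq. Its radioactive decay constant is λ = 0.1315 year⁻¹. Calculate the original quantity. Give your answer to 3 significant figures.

t½ = ln 2 / λ = 0.69315 / 0.1315 ≈ 5.2711 years.
Number of half-lives elapsed: n = 27.4/5.2711 ≈ 5.1982.
A₀ = A × 2^n = 585 × 2^5.1982 = 585 × 36.712 ≈ 21476 MBq.

21500 MBq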